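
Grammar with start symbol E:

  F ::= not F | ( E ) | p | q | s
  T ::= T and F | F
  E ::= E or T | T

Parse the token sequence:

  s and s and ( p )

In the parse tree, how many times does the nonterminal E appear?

[E [T [T [T [F s]] and [F s]] and [F ( [E [T [F p]]] )]]]

2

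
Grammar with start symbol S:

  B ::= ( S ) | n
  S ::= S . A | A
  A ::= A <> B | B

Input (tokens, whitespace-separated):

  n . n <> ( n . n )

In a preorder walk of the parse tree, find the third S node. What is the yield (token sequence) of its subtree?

n . n

[S [S [A [B n]]] . [A [A [B n]] <> [B ( [S [S [A [B n]]] . [A [B n]]] )]]]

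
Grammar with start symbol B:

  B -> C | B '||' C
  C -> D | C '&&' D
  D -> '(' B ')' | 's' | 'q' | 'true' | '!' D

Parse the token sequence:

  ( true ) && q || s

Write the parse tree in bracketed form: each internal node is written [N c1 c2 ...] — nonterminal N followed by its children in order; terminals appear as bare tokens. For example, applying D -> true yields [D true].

B
B || C
C || C
C && D || C
D && D || C
( B ) && D || C
( C ) && D || C
( D ) && D || C
( true ) && D || C
( true ) && q || C
( true ) && q || D
( true ) && q || s

[B [B [C [C [D ( [B [C [D true]]] )]] && [D q]]] || [C [D s]]]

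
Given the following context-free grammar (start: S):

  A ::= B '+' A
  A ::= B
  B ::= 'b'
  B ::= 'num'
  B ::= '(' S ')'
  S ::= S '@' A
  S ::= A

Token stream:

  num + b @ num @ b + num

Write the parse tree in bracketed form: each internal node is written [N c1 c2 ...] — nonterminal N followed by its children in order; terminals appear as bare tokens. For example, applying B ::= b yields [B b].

[S [S [S [A [B num] + [A [B b]]]] @ [A [B num]]] @ [A [B b] + [A [B num]]]]

S
S @ A
S @ A @ A
A @ A @ A
B + A @ A @ A
num + A @ A @ A
num + B @ A @ A
num + b @ A @ A
num + b @ B @ A
num + b @ num @ A
num + b @ num @ B + A
num + b @ num @ b + A
num + b @ num @ b + B
num + b @ num @ b + num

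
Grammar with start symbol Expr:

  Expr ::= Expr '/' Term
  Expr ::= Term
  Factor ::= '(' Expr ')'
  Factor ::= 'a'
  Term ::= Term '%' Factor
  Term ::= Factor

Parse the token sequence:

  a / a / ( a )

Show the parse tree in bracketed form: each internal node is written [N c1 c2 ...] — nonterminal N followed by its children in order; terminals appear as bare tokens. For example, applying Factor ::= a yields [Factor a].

[Expr [Expr [Expr [Term [Factor a]]] / [Term [Factor a]]] / [Term [Factor ( [Expr [Term [Factor a]]] )]]]

Expr
Expr / Term
Expr / Term / Term
Term / Term / Term
Factor / Term / Term
a / Term / Term
a / Factor / Term
a / a / Term
a / a / Factor
a / a / ( Expr )
a / a / ( Term )
a / a / ( Factor )
a / a / ( a )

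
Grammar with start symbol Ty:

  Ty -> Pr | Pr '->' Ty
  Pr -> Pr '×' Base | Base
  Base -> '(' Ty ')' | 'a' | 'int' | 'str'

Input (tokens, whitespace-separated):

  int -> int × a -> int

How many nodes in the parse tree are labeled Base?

[Ty [Pr [Base int]] -> [Ty [Pr [Pr [Base int]] × [Base a]] -> [Ty [Pr [Base int]]]]]

4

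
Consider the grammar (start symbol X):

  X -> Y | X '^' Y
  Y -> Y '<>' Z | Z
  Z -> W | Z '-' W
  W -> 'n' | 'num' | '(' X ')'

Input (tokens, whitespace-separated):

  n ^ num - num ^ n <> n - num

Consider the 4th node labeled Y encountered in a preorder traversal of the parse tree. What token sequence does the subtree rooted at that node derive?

n

[X [X [X [Y [Z [W n]]]] ^ [Y [Z [Z [W num]] - [W num]]]] ^ [Y [Y [Z [W n]]] <> [Z [Z [W n]] - [W num]]]]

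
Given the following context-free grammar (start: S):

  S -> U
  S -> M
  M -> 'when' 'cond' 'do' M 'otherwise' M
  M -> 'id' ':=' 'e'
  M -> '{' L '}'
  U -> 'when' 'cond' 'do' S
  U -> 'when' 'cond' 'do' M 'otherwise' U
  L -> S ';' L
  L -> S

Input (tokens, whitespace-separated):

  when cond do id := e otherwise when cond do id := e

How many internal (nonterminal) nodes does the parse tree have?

6

[S [U when cond do [M id := e] otherwise [U when cond do [S [M id := e]]]]]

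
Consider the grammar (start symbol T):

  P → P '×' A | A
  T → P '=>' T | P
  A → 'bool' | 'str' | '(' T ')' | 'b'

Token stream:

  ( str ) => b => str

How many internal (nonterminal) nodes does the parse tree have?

12

[T [P [A ( [T [P [A str]]] )]] => [T [P [A b]] => [T [P [A str]]]]]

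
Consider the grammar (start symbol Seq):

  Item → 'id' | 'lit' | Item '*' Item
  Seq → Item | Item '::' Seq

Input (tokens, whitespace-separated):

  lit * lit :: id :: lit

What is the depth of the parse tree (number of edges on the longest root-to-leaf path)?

4

[Seq [Item [Item lit] * [Item lit]] :: [Seq [Item id] :: [Seq [Item lit]]]]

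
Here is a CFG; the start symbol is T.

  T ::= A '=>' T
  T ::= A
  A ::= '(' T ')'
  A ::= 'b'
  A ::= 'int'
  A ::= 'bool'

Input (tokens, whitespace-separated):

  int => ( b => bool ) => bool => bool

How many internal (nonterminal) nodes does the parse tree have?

[T [A int] => [T [A ( [T [A b] => [T [A bool]]] )] => [T [A bool] => [T [A bool]]]]]

12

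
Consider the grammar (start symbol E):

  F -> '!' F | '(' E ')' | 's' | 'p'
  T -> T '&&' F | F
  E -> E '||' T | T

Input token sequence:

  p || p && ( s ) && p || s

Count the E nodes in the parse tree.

4

[E [E [E [T [F p]]] || [T [T [T [F p]] && [F ( [E [T [F s]]] )]] && [F p]]] || [T [F s]]]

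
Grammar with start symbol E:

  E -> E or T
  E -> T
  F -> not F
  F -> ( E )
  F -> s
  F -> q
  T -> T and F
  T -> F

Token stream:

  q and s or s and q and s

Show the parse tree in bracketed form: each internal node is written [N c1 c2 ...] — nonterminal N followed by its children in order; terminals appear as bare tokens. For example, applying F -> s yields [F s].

[E [E [T [T [F q]] and [F s]]] or [T [T [T [F s]] and [F q]] and [F s]]]

E
E or T
T or T
T and F or T
F and F or T
q and F or T
q and s or T
q and s or T and F
q and s or T and F and F
q and s or F and F and F
q and s or s and F and F
q and s or s and q and F
q and s or s and q and s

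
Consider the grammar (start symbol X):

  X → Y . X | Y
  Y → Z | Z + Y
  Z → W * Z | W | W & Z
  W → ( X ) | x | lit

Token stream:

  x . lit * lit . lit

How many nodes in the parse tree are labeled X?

3

[X [Y [Z [W x]]] . [X [Y [Z [W lit] * [Z [W lit]]]] . [X [Y [Z [W lit]]]]]]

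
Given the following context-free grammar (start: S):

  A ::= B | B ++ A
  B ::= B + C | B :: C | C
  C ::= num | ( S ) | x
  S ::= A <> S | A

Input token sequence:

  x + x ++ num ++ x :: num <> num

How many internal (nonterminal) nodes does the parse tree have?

18

[S [A [B [B [C x]] + [C x]] ++ [A [B [C num]] ++ [A [B [B [C x]] :: [C num]]]]] <> [S [A [B [C num]]]]]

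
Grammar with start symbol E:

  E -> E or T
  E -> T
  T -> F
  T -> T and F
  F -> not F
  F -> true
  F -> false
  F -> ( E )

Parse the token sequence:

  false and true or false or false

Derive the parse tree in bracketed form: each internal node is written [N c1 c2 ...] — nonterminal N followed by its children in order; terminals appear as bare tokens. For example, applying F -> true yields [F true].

[E [E [E [T [T [F false]] and [F true]]] or [T [F false]]] or [T [F false]]]

E
E or T
E or T or T
T or T or T
T and F or T or T
F and F or T or T
false and F or T or T
false and true or T or T
false and true or F or T
false and true or false or T
false and true or false or F
false and true or false or false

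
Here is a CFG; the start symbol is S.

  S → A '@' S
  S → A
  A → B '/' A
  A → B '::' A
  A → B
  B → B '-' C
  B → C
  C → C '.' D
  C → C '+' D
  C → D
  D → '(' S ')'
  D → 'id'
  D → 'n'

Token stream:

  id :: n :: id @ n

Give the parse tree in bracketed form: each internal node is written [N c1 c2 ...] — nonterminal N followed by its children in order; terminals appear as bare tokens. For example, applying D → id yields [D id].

[S [A [B [C [D id]]] :: [A [B [C [D n]]] :: [A [B [C [D id]]]]]] @ [S [A [B [C [D n]]]]]]

S
A @ S
B :: A @ S
C :: A @ S
D :: A @ S
id :: A @ S
id :: B :: A @ S
id :: C :: A @ S
id :: D :: A @ S
id :: n :: A @ S
id :: n :: B @ S
id :: n :: C @ S
id :: n :: D @ S
id :: n :: id @ S
id :: n :: id @ A
id :: n :: id @ B
id :: n :: id @ C
id :: n :: id @ D
id :: n :: id @ n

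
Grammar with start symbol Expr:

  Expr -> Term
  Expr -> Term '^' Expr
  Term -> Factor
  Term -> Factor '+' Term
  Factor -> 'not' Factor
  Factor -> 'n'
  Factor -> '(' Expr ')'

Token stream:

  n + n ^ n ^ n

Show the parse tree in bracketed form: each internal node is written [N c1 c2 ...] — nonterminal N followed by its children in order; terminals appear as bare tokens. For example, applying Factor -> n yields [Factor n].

Expr
Term ^ Expr
Factor + Term ^ Expr
n + Term ^ Expr
n + Factor ^ Expr
n + n ^ Expr
n + n ^ Term ^ Expr
n + n ^ Factor ^ Expr
n + n ^ n ^ Expr
n + n ^ n ^ Term
n + n ^ n ^ Factor
n + n ^ n ^ n

[Expr [Term [Factor n] + [Term [Factor n]]] ^ [Expr [Term [Factor n]] ^ [Expr [Term [Factor n]]]]]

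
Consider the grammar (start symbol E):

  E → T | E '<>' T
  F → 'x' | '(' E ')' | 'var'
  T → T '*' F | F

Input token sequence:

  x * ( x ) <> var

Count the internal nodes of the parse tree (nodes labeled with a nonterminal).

11

[E [E [T [T [F x]] * [F ( [E [T [F x]]] )]]] <> [T [F var]]]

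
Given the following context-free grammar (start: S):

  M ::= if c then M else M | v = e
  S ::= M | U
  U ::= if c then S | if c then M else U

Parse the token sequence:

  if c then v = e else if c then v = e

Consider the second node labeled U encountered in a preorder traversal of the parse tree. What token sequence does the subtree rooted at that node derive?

if c then v = e

[S [U if c then [M v = e] else [U if c then [S [M v = e]]]]]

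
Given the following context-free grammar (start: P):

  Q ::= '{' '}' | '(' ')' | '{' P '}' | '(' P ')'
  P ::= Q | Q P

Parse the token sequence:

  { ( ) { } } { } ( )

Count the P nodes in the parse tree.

[P [Q { [P [Q ( )] [P [Q { }]]] }] [P [Q { }] [P [Q ( )]]]]

5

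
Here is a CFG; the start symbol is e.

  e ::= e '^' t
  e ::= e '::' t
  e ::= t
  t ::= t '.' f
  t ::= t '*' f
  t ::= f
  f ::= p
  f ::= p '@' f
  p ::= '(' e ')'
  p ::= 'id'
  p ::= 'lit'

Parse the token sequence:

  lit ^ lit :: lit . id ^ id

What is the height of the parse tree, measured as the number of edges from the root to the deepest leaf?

7

[e [e [e [e [t [f [p lit]]]] ^ [t [f [p lit]]]] :: [t [t [f [p lit]]] . [f [p id]]]] ^ [t [f [p id]]]]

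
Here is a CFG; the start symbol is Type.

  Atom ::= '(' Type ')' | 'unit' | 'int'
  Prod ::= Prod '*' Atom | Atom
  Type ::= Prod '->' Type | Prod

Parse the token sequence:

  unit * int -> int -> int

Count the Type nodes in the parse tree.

3

[Type [Prod [Prod [Atom unit]] * [Atom int]] -> [Type [Prod [Atom int]] -> [Type [Prod [Atom int]]]]]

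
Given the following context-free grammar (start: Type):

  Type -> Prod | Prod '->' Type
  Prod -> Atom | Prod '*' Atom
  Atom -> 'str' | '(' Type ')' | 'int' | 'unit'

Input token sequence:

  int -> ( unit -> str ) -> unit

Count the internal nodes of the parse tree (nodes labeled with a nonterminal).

[Type [Prod [Atom int]] -> [Type [Prod [Atom ( [Type [Prod [Atom unit]] -> [Type [Prod [Atom str]]]] )]] -> [Type [Prod [Atom unit]]]]]

15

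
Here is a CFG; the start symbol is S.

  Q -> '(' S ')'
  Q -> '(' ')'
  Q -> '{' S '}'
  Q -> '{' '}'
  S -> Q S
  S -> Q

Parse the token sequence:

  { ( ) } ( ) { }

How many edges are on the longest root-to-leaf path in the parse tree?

[S [Q { [S [Q ( )]] }] [S [Q ( )] [S [Q { }]]]]

4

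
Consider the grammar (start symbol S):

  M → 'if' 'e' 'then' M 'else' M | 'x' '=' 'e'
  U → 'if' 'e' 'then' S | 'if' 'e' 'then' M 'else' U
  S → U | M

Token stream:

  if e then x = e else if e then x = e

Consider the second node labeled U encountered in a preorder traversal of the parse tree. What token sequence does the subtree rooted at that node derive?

if e then x = e

[S [U if e then [M x = e] else [U if e then [S [M x = e]]]]]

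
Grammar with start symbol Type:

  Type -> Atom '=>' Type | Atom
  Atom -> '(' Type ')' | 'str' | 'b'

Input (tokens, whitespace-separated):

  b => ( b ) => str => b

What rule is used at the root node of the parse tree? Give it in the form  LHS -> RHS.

[Type [Atom b] => [Type [Atom ( [Type [Atom b]] )] => [Type [Atom str] => [Type [Atom b]]]]]

Type -> Atom '=>' Type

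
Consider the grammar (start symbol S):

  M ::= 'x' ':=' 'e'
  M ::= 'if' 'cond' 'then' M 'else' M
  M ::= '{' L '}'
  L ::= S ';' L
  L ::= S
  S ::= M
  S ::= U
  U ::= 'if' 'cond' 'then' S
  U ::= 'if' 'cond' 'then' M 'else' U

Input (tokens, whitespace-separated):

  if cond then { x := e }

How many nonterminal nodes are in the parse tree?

[S [U if cond then [S [M { [L [S [M x := e]]] }]]]]

7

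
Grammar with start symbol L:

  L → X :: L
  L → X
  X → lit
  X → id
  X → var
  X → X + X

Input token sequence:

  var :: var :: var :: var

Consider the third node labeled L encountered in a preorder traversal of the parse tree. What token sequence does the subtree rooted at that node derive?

var :: var

[L [X var] :: [L [X var] :: [L [X var] :: [L [X var]]]]]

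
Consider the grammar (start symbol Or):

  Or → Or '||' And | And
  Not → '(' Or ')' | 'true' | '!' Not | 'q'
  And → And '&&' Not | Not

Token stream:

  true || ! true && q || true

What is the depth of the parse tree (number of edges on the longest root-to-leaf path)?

[Or [Or [Or [And [Not true]]] || [And [And [Not ! [Not true]]] && [Not q]]] || [And [Not true]]]

6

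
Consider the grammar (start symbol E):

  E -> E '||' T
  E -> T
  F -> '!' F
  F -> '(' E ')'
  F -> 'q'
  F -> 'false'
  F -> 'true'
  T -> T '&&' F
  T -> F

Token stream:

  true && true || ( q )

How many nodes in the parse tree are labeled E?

3

[E [E [T [T [F true]] && [F true]]] || [T [F ( [E [T [F q]]] )]]]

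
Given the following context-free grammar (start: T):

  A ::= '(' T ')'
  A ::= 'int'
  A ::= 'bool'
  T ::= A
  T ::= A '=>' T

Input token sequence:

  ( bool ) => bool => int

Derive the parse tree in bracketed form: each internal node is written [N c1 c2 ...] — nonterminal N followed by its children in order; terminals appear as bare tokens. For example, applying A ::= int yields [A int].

[T [A ( [T [A bool]] )] => [T [A bool] => [T [A int]]]]

T
A => T
( T ) => T
( A ) => T
( bool ) => T
( bool ) => A => T
( bool ) => bool => T
( bool ) => bool => A
( bool ) => bool => int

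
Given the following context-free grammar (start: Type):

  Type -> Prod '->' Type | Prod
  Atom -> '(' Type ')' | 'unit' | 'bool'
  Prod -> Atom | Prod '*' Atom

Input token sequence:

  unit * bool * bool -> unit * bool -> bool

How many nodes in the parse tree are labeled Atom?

6

[Type [Prod [Prod [Prod [Atom unit]] * [Atom bool]] * [Atom bool]] -> [Type [Prod [Prod [Atom unit]] * [Atom bool]] -> [Type [Prod [Atom bool]]]]]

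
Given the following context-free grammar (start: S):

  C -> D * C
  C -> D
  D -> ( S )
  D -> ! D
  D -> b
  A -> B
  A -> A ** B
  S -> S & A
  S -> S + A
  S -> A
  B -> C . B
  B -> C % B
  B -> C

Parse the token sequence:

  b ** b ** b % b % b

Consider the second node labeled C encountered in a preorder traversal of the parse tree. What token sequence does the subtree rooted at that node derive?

[S [A [A [A [B [C [D b]]]] ** [B [C [D b]]]] ** [B [C [D b]] % [B [C [D b]] % [B [C [D b]]]]]]]

b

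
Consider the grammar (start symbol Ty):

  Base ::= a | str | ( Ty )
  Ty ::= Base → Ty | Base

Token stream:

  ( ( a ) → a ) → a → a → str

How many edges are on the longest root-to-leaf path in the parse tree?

6

[Ty [Base ( [Ty [Base ( [Ty [Base a]] )] → [Ty [Base a]]] )] → [Ty [Base a] → [Ty [Base a] → [Ty [Base str]]]]]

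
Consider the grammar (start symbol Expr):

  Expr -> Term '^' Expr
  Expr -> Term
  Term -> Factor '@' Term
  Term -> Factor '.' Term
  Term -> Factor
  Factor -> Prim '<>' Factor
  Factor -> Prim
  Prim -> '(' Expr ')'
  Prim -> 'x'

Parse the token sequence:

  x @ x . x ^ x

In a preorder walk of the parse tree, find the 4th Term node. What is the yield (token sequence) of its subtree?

x

[Expr [Term [Factor [Prim x]] @ [Term [Factor [Prim x]] . [Term [Factor [Prim x]]]]] ^ [Expr [Term [Factor [Prim x]]]]]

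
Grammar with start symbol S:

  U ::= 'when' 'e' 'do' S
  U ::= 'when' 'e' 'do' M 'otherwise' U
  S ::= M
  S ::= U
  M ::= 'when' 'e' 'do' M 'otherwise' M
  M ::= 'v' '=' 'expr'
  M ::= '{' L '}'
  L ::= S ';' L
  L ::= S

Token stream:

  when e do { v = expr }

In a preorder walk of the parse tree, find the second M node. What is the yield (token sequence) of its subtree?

v = expr

[S [U when e do [S [M { [L [S [M v = expr]]] }]]]]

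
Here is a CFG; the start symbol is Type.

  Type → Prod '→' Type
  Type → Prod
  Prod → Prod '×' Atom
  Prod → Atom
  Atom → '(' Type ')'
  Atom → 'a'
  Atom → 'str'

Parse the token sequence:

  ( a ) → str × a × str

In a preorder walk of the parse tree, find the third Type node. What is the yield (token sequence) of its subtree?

[Type [Prod [Atom ( [Type [Prod [Atom a]]] )]] → [Type [Prod [Prod [Prod [Atom str]] × [Atom a]] × [Atom str]]]]

str × a × str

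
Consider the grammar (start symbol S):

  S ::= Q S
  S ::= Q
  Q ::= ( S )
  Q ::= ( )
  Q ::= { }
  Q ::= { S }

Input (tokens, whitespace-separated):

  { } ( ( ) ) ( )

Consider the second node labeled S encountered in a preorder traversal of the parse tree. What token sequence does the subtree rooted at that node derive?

( ( ) ) ( )

[S [Q { }] [S [Q ( [S [Q ( )]] )] [S [Q ( )]]]]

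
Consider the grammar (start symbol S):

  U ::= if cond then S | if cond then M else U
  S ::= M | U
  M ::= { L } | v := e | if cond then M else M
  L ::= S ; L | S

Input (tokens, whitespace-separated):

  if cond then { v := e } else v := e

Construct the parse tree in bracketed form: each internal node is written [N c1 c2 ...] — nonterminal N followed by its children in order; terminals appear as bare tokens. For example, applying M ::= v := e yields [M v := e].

S
M
if cond then M else M
if cond then { L } else M
if cond then { S } else M
if cond then { M } else M
if cond then { v := e } else M
if cond then { v := e } else v := e

[S [M if cond then [M { [L [S [M v := e]]] }] else [M v := e]]]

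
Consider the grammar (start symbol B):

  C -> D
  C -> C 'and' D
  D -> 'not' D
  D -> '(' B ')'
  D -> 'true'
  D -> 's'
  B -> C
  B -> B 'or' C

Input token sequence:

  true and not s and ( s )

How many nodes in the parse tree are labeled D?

5

[B [C [C [C [D true]] and [D not [D s]]] and [D ( [B [C [D s]]] )]]]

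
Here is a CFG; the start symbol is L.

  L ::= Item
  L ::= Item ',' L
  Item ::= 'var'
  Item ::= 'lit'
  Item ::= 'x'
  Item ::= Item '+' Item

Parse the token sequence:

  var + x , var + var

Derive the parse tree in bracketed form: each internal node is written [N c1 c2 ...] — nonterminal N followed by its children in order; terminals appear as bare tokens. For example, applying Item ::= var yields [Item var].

L
Item , L
Item + Item , L
var + Item , L
var + x , L
var + x , Item
var + x , Item + Item
var + x , var + Item
var + x , var + var

[L [Item [Item var] + [Item x]] , [L [Item [Item var] + [Item var]]]]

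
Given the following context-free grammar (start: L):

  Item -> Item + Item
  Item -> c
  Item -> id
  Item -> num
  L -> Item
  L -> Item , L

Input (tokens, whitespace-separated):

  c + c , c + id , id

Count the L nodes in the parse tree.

3

[L [Item [Item c] + [Item c]] , [L [Item [Item c] + [Item id]] , [L [Item id]]]]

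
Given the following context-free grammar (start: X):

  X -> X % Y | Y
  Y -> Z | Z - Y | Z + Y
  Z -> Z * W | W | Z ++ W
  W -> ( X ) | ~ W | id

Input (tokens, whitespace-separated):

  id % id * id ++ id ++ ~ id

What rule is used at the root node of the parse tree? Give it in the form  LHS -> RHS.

X -> X % Y

[X [X [Y [Z [W id]]]] % [Y [Z [Z [Z [Z [W id]] * [W id]] ++ [W id]] ++ [W ~ [W id]]]]]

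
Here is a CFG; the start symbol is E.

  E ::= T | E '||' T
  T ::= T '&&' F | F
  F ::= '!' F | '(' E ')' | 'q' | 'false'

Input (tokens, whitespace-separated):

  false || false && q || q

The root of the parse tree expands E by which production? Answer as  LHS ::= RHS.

[E [E [E [T [F false]]] || [T [T [F false]] && [F q]]] || [T [F q]]]

E ::= E '||' T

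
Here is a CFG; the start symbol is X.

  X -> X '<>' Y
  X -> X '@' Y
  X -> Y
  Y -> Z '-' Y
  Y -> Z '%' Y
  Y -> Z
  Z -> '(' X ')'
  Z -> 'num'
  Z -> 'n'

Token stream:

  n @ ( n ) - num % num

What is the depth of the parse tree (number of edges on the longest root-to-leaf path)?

[X [X [Y [Z n]]] @ [Y [Z ( [X [Y [Z n]]] )] - [Y [Z num] % [Y [Z num]]]]]

6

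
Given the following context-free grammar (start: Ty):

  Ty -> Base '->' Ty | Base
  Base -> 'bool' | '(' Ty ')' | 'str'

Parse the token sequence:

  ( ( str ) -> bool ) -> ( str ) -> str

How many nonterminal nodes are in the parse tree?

14

[Ty [Base ( [Ty [Base ( [Ty [Base str]] )] -> [Ty [Base bool]]] )] -> [Ty [Base ( [Ty [Base str]] )] -> [Ty [Base str]]]]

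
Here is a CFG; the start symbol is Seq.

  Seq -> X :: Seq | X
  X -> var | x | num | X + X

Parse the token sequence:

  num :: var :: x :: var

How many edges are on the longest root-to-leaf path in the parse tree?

5

[Seq [X num] :: [Seq [X var] :: [Seq [X x] :: [Seq [X var]]]]]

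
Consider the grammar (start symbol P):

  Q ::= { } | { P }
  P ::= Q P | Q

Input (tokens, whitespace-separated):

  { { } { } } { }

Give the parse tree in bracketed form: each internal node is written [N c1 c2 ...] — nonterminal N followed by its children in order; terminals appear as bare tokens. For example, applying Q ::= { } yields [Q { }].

P
Q P
{ P } P
{ Q P } P
{ { } P } P
{ { } Q } P
{ { } { } } P
{ { } { } } Q
{ { } { } } { }

[P [Q { [P [Q { }] [P [Q { }]]] }] [P [Q { }]]]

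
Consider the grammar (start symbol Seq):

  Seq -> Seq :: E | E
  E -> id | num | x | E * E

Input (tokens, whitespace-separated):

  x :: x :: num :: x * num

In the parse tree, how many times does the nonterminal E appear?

[Seq [Seq [Seq [Seq [E x]] :: [E x]] :: [E num]] :: [E [E x] * [E num]]]

6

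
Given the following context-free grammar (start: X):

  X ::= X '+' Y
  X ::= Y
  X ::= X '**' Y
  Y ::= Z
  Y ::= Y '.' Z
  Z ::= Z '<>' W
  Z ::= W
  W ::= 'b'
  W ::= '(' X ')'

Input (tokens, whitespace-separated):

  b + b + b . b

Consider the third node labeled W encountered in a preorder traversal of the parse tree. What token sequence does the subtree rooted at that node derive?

b

[X [X [X [Y [Z [W b]]]] + [Y [Z [W b]]]] + [Y [Y [Z [W b]]] . [Z [W b]]]]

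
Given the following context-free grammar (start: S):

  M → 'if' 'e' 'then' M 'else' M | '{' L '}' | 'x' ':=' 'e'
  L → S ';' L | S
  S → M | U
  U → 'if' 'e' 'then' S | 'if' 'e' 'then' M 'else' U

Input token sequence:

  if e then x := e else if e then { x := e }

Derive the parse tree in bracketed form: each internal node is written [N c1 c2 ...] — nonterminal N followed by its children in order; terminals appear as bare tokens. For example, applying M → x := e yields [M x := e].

S
U
if e then M else U
if e then x := e else U
if e then x := e else if e then S
if e then x := e else if e then M
if e then x := e else if e then { L }
if e then x := e else if e then { S }
if e then x := e else if e then { M }
if e then x := e else if e then { x := e }

[S [U if e then [M x := e] else [U if e then [S [M { [L [S [M x := e]]] }]]]]]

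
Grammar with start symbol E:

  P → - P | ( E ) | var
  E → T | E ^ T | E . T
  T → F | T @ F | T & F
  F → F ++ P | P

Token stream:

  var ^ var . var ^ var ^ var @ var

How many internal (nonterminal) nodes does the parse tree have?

23

[E [E [E [E [E [T [F [P var]]]] ^ [T [F [P var]]]] . [T [F [P var]]]] ^ [T [F [P var]]]] ^ [T [T [F [P var]]] @ [F [P var]]]]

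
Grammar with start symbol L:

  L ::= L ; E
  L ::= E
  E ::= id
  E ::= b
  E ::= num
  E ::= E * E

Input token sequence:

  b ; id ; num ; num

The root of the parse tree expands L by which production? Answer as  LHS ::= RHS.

L ::= L ; E

[L [L [L [L [E b]] ; [E id]] ; [E num]] ; [E num]]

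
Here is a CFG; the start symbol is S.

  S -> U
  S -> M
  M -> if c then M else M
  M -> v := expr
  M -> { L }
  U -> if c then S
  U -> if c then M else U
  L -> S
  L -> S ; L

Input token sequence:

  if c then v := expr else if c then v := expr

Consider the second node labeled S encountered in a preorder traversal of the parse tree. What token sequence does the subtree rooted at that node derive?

v := expr

[S [U if c then [M v := expr] else [U if c then [S [M v := expr]]]]]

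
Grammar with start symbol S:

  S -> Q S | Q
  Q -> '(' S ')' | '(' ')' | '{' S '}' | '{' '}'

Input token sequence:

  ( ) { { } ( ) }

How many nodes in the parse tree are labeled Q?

4

[S [Q ( )] [S [Q { [S [Q { }] [S [Q ( )]]] }]]]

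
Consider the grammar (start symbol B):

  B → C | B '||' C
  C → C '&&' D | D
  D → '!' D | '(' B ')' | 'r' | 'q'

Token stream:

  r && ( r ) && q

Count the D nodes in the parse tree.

4

[B [C [C [C [D r]] && [D ( [B [C [D r]]] )]] && [D q]]]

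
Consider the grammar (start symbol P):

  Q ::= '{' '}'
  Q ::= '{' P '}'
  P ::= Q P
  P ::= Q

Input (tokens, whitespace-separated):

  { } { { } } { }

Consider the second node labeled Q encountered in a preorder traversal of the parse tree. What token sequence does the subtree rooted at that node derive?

[P [Q { }] [P [Q { [P [Q { }]] }] [P [Q { }]]]]

{ { } }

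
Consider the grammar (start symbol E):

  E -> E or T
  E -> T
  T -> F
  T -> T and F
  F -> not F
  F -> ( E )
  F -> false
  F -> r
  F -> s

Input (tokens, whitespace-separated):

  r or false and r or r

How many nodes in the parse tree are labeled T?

[E [E [E [T [F r]]] or [T [T [F false]] and [F r]]] or [T [F r]]]

4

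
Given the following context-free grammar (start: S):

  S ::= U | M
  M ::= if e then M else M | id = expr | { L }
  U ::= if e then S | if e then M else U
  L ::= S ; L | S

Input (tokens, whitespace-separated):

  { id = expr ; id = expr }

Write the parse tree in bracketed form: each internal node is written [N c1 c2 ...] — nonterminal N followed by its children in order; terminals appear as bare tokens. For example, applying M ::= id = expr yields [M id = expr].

S
M
{ L }
{ S ; L }
{ M ; L }
{ id = expr ; L }
{ id = expr ; S }
{ id = expr ; M }
{ id = expr ; id = expr }

[S [M { [L [S [M id = expr]] ; [L [S [M id = expr]]]] }]]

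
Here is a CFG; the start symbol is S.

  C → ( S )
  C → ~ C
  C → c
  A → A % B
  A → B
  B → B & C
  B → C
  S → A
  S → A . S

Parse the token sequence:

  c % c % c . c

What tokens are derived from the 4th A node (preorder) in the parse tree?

[S [A [A [A [B [C c]]] % [B [C c]]] % [B [C c]]] . [S [A [B [C c]]]]]

c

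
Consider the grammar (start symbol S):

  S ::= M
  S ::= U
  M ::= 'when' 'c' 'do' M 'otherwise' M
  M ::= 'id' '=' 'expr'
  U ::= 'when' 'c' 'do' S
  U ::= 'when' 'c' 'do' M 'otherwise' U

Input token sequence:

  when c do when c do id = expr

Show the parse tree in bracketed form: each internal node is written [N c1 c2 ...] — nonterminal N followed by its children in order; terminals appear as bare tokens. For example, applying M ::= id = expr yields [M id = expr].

[S [U when c do [S [U when c do [S [M id = expr]]]]]]

S
U
when c do S
when c do U
when c do when c do S
when c do when c do M
when c do when c do id = expr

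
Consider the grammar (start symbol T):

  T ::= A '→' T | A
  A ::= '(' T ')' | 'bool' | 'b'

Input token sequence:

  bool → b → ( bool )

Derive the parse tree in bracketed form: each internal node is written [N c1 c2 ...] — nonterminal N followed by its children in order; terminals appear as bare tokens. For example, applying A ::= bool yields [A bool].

[T [A bool] → [T [A b] → [T [A ( [T [A bool]] )]]]]

T
A → T
bool → T
bool → A → T
bool → b → T
bool → b → A
bool → b → ( T )
bool → b → ( A )
bool → b → ( bool )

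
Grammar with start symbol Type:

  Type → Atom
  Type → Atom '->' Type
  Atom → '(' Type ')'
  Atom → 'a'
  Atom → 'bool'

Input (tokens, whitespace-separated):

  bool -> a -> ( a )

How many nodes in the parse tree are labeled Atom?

4

[Type [Atom bool] -> [Type [Atom a] -> [Type [Atom ( [Type [Atom a]] )]]]]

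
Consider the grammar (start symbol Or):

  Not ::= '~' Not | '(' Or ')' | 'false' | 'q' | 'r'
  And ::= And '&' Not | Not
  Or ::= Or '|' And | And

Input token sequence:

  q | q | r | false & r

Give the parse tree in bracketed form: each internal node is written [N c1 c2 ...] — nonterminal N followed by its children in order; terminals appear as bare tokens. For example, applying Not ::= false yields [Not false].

[Or [Or [Or [Or [And [Not q]]] | [And [Not q]]] | [And [Not r]]] | [And [And [Not false]] & [Not r]]]

Or
Or | And
Or | And | And
Or | And | And | And
And | And | And | And
Not | And | And | And
q | And | And | And
q | Not | And | And
q | q | And | And
q | q | Not | And
q | q | r | And
q | q | r | And & Not
q | q | r | Not & Not
q | q | r | false & Not
q | q | r | false & r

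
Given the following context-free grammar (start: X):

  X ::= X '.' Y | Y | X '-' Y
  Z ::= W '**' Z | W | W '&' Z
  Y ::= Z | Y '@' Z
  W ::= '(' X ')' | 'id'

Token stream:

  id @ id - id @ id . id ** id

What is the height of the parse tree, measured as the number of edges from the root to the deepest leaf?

[X [X [X [Y [Y [Z [W id]]] @ [Z [W id]]]] - [Y [Y [Z [W id]]] @ [Z [W id]]]] . [Y [Z [W id] ** [Z [W id]]]]]

7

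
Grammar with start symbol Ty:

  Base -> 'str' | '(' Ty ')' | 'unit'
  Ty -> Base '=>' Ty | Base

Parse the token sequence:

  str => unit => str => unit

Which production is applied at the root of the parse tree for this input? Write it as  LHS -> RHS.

Ty -> Base '=>' Ty

[Ty [Base str] => [Ty [Base unit] => [Ty [Base str] => [Ty [Base unit]]]]]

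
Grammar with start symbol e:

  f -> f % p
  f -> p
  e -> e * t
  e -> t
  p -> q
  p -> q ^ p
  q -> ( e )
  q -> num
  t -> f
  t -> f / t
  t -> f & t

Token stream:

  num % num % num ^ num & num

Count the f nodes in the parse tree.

4

[e [t [f [f [f [p [q num]]] % [p [q num]]] % [p [q num] ^ [p [q num]]]] & [t [f [p [q num]]]]]]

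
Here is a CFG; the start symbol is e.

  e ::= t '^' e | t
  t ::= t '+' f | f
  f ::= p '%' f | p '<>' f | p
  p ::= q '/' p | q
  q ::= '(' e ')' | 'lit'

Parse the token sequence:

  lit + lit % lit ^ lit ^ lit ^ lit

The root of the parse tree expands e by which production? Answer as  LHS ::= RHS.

[e [t [t [f [p [q lit]]]] + [f [p [q lit]] % [f [p [q lit]]]]] ^ [e [t [f [p [q lit]]]] ^ [e [t [f [p [q lit]]]] ^ [e [t [f [p [q lit]]]]]]]]

e ::= t '^' e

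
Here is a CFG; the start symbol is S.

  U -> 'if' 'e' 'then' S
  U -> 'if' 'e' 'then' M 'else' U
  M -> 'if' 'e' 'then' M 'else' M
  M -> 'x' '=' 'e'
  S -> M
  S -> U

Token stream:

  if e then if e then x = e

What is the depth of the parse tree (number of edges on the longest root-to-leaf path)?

[S [U if e then [S [U if e then [S [M x = e]]]]]]

6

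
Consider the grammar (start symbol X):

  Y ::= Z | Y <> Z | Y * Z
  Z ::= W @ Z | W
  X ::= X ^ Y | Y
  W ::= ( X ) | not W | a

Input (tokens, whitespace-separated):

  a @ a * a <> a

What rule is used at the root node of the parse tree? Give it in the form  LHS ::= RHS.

X ::= Y

[X [Y [Y [Y [Z [W a] @ [Z [W a]]]] * [Z [W a]]] <> [Z [W a]]]]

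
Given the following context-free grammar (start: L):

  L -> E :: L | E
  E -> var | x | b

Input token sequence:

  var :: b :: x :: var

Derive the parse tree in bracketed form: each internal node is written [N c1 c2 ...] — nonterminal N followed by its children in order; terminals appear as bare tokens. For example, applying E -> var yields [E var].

L
E :: L
var :: L
var :: E :: L
var :: b :: L
var :: b :: E :: L
var :: b :: x :: L
var :: b :: x :: E
var :: b :: x :: var

[L [E var] :: [L [E b] :: [L [E x] :: [L [E var]]]]]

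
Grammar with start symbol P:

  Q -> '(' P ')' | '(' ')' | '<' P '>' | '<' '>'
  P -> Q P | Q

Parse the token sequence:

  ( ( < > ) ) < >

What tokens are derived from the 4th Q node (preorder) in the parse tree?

[P [Q ( [P [Q ( [P [Q < >]] )]] )] [P [Q < >]]]

< >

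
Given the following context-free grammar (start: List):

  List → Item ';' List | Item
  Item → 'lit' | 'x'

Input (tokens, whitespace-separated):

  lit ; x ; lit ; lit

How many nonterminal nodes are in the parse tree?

8

[List [Item lit] ; [List [Item x] ; [List [Item lit] ; [List [Item lit]]]]]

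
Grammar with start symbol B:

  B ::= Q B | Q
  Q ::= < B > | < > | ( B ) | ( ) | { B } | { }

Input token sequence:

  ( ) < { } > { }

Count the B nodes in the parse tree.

[B [Q ( )] [B [Q < [B [Q { }]] >] [B [Q { }]]]]

4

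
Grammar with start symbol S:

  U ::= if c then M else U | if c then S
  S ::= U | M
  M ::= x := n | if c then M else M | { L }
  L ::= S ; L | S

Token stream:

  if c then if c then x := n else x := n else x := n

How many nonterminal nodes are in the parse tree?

6

[S [M if c then [M if c then [M x := n] else [M x := n]] else [M x := n]]]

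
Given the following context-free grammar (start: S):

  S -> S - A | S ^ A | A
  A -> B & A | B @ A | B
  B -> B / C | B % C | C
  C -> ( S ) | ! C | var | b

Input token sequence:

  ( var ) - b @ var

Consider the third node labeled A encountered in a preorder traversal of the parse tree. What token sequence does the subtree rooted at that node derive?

[S [S [A [B [C ( [S [A [B [C var]]]] )]]]] - [A [B [C b]] @ [A [B [C var]]]]]

b @ var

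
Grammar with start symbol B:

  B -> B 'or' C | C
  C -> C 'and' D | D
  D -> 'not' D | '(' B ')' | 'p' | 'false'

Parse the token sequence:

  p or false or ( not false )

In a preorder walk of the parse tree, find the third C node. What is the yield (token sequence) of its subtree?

[B [B [B [C [D p]]] or [C [D false]]] or [C [D ( [B [C [D not [D false]]]] )]]]

( not false )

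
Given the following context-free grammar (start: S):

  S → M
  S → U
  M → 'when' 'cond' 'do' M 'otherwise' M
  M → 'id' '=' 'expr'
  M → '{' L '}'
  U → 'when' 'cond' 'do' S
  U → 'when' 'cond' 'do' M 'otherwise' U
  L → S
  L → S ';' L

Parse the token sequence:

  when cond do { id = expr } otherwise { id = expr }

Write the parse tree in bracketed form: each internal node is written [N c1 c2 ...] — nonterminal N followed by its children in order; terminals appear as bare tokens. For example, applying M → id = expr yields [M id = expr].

[S [M when cond do [M { [L [S [M id = expr]]] }] otherwise [M { [L [S [M id = expr]]] }]]]

S
M
when cond do M otherwise M
when cond do { L } otherwise M
when cond do { S } otherwise M
when cond do { M } otherwise M
when cond do { id = expr } otherwise M
when cond do { id = expr } otherwise { L }
when cond do { id = expr } otherwise { S }
when cond do { id = expr } otherwise { M }
when cond do { id = expr } otherwise { id = expr }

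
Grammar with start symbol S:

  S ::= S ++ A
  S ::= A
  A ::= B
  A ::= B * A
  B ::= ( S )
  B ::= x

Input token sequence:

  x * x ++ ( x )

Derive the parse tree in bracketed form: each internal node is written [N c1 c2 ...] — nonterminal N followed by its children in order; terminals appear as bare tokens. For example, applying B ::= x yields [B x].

S
S ++ A
A ++ A
B * A ++ A
x * A ++ A
x * B ++ A
x * x ++ A
x * x ++ B
x * x ++ ( S )
x * x ++ ( A )
x * x ++ ( B )
x * x ++ ( x )

[S [S [A [B x] * [A [B x]]]] ++ [A [B ( [S [A [B x]]] )]]]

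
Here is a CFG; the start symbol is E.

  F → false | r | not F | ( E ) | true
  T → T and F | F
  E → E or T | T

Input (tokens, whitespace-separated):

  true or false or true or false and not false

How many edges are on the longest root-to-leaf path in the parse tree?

6

[E [E [E [E [T [F true]]] or [T [F false]]] or [T [F true]]] or [T [T [F false]] and [F not [F false]]]]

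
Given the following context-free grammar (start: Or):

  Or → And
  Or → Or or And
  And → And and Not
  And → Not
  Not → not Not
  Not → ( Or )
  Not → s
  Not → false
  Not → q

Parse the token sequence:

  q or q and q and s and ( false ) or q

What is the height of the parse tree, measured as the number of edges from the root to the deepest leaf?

[Or [Or [Or [And [Not q]]] or [And [And [And [And [Not q]] and [Not q]] and [Not s]] and [Not ( [Or [And [Not false]]] )]]] or [And [Not q]]]

7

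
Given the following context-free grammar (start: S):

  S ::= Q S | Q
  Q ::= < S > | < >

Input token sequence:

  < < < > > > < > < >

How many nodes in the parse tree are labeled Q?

5

[S [Q < [S [Q < [S [Q < >]] >]] >] [S [Q < >] [S [Q < >]]]]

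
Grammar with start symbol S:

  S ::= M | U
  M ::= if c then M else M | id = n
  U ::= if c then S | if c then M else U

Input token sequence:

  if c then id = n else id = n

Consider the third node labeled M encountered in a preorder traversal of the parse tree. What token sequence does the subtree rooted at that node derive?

id = n

[S [M if c then [M id = n] else [M id = n]]]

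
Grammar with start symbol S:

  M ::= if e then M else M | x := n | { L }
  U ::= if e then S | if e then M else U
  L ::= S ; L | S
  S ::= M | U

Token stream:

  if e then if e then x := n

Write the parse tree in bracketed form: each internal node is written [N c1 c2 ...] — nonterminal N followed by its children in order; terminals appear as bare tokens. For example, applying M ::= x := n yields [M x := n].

[S [U if e then [S [U if e then [S [M x := n]]]]]]

S
U
if e then S
if e then U
if e then if e then S
if e then if e then M
if e then if e then x := n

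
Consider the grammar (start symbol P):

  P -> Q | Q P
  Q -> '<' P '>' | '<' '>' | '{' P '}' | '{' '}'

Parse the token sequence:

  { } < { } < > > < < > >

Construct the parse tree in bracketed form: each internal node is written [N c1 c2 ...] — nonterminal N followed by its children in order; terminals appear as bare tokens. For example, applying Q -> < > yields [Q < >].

P
Q P
{ } P
{ } Q P
{ } < P > P
{ } < Q P > P
{ } < { } P > P
{ } < { } Q > P
{ } < { } < > > P
{ } < { } < > > Q
{ } < { } < > > < P >
{ } < { } < > > < Q >
{ } < { } < > > < < > >

[P [Q { }] [P [Q < [P [Q { }] [P [Q < >]]] >] [P [Q < [P [Q < >]] >]]]]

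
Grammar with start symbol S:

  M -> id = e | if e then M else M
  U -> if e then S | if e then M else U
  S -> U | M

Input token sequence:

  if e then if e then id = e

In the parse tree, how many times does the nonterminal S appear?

[S [U if e then [S [U if e then [S [M id = e]]]]]]

3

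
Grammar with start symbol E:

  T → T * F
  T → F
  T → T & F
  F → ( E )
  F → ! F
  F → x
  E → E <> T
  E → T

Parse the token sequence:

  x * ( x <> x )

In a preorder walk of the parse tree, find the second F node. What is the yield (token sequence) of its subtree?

( x <> x )

[E [T [T [F x]] * [F ( [E [E [T [F x]]] <> [T [F x]]] )]]]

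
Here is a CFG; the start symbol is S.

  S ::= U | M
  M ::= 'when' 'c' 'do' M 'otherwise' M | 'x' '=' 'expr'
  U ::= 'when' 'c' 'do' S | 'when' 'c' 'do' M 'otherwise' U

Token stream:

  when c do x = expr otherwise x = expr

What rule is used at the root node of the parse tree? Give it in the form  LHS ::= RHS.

[S [M when c do [M x = expr] otherwise [M x = expr]]]

S ::= M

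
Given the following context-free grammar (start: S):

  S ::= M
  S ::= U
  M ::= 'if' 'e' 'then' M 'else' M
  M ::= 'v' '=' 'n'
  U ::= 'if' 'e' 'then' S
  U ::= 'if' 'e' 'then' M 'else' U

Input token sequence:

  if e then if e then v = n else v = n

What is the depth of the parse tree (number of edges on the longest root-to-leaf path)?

5

[S [U if e then [S [M if e then [M v = n] else [M v = n]]]]]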